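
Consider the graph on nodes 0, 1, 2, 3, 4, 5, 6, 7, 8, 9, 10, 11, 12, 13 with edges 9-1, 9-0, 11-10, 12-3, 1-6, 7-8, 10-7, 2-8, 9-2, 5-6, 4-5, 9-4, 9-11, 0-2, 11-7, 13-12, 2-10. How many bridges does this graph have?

2

The edges on the cycle 11-10-7-11 are not bridges since each lies on that cycle.
But removing 12-3 disconnects 12 from 3; removing 13-12 disconnects 13 from 12 — these are bridges.
That makes 2 bridges.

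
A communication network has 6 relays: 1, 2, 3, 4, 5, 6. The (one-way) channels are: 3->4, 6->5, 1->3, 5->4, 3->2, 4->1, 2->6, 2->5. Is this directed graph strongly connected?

From 2 we can reach every vertex (1, 2, 3, 4, 5, 6), and every vertex can reach 2 (1, 2, 3, 4, 5, 6). So the whole graph is one strongly connected component.

Yes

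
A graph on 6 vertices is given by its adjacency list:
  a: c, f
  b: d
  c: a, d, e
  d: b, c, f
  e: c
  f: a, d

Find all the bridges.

b-d, c-e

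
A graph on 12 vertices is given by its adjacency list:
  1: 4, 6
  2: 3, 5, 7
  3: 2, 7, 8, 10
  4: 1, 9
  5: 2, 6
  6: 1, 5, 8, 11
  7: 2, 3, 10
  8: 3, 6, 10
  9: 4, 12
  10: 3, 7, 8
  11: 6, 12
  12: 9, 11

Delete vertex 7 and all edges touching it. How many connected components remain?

1

With 7 gone, the remaining components are: {1, 2, 3, 4, 5, 6, 8, 9, 10, 11, 12}.
That is 1 component.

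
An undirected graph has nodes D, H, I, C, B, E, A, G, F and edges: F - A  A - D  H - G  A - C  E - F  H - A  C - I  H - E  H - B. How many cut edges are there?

5

The edges on the cycle H-E-F-A-H are not bridges since each lies on that cycle.
But removing A - D disconnects A from D; removing H - B disconnects H from B; removing A - C disconnects A from C; removing I - C disconnects I from C — these are bridges.
In total 5 edges are bridges.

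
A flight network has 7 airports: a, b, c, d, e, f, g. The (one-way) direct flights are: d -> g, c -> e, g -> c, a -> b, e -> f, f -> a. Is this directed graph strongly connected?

There is no directed path from f to d, so the graph is not strongly connected.

No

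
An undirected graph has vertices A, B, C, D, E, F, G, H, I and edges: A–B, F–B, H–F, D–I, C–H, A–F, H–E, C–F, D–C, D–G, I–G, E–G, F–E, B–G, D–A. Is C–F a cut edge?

No

After removing C–F, the path C-H-F still connects them, so the edge is not a bridge.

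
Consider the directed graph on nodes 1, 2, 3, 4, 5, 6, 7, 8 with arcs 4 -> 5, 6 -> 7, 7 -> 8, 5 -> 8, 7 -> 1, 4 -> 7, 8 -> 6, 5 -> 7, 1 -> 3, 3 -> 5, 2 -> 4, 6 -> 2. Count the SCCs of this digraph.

1

{1, 2, 3, 4, 5, 6, 7, 8} are all mutually reachable — one SCC of size 8.
That gives 1 strongly connected component.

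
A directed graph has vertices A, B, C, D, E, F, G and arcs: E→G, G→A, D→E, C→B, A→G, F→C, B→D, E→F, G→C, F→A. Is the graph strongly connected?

Yes

From E we can reach every vertex (A, B, C, D, E, F, G), and every vertex can reach E (A, B, C, D, E, F, G). So the whole graph is one strongly connected component.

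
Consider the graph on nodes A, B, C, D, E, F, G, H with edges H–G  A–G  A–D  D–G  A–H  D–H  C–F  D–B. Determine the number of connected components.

3

E is isolated — a component by itself.
Starting from C we can reach C, F. That is one component of size 2.
Starting from A we can reach A, B, D, G, H. That is one component of size 5.
Total: 3 components.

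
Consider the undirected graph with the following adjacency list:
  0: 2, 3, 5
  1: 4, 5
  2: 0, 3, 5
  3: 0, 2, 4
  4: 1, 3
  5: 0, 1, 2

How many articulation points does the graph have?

0

Removing 1, for instance, still leaves 1 component. No single vertex removal increases the component count — the graph has no articulation points.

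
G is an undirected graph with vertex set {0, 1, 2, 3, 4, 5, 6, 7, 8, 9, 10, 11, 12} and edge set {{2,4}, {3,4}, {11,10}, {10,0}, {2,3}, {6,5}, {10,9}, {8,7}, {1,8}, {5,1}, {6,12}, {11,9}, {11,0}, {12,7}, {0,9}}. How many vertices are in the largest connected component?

Starting from 2 we can reach 2, 3, 4. That is one component of size 3.
Starting from 0 we can reach 0, 9, 10, 11. That is one component of size 4.
Starting from 1 we can reach 1, 5, 6, 7, 8, 12. That is one component of size 6.
The largest has 6 vertices.

6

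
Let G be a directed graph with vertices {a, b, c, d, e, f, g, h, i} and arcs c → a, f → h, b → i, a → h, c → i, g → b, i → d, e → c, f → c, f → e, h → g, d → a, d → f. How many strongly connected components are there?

{a, b, c, d, e, f, g, h, i} are all mutually reachable — one SCC of size 9.
That gives 1 strongly connected component.

1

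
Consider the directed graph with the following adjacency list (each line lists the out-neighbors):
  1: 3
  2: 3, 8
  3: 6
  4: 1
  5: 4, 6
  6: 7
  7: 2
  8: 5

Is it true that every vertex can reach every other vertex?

Yes

From 1 we can reach every vertex (1, 2, 3, 4, 5, 6, 7, 8), and every vertex can reach 1 (1, 2, 3, 4, 5, 6, 7, 8). So the whole graph is one strongly connected component.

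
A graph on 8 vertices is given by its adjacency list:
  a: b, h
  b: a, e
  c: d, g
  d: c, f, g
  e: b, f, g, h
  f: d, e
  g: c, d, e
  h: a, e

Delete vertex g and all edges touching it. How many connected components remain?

1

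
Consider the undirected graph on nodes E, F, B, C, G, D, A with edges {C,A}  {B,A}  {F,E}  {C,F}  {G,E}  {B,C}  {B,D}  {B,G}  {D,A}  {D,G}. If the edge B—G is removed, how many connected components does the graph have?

1

B and G are still connected via B-D-G, so the component count stays at 1.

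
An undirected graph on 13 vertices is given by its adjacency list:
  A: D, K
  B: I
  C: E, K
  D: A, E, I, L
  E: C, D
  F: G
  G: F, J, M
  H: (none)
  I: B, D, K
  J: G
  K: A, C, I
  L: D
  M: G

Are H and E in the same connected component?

The component containing H is {H}, and E is not in it.

No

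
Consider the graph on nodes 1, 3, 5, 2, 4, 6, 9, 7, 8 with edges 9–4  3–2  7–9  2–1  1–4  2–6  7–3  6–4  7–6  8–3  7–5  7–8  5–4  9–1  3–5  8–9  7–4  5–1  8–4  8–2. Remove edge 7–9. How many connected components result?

1

7 and 9 are still connected via 7-8-9, so the component count stays at 1.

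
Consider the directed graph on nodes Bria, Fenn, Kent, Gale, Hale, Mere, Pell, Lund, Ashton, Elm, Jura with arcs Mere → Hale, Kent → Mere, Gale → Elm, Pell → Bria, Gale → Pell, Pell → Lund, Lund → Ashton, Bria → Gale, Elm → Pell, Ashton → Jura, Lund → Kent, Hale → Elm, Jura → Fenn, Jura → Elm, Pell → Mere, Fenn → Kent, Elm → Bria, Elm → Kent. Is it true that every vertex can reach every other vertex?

Yes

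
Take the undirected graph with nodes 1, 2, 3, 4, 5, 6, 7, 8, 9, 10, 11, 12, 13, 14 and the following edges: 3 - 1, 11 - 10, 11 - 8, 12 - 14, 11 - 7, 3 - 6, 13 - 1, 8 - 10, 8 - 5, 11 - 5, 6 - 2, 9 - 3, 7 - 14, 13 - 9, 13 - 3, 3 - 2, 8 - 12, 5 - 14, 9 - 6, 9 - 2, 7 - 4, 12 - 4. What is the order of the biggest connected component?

8

Starting from 1 we can reach 1, 2, 3, 6, 9, 13. That is one component of size 6.
Starting from 4 we can reach 4, 5, 7, 8, 10, 11, 12, 14. That is one component of size 8.
The largest has 8 vertices.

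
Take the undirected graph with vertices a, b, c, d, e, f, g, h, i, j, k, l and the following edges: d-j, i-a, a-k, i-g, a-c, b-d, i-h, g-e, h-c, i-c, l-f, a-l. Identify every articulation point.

Removing a increases the component count from 2 to 4, so a is a cut vertex.
Removing d increases the component count from 2 to 3, so d is a cut vertex.
Removing g increases the component count from 2 to 3, so g is a cut vertex.
Likewise i, l are cut vertices.
By contrast removing c leaves 2 components; it is not a cut vertex. No other vertex is a cut vertex either.

a, d, g, i, l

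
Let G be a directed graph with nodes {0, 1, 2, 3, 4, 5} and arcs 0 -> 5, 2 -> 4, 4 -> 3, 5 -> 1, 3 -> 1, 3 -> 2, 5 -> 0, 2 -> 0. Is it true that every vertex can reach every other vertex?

No

There is no directed path from 5 to 4, so the graph is not strongly connected.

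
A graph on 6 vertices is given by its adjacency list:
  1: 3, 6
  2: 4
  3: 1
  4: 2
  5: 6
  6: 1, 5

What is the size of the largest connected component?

4

Starting from 2 we can reach 2, 4. That is one component of size 2.
Starting from 1 we can reach 1, 3, 5, 6. That is one component of size 4.
The largest has 4 vertices.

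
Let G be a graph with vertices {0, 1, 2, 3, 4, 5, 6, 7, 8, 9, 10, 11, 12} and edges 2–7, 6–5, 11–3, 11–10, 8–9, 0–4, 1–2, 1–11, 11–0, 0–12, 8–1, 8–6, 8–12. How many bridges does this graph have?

The edges on the cycle 8-1-11-0-12-8 are not bridges since each lies on that cycle.
But removing 1–2 disconnects 1 from 2; removing 4–0 disconnects 4 from 0; removing 7–2 disconnects 7 from 2; removing 11–10 disconnects 11 from 10 — these are bridges.
In total 8 edges are bridges.

8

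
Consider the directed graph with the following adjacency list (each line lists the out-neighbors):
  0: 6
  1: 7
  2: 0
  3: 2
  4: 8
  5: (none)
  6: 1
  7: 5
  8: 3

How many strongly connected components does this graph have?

{6} is an SCC by itself.
{0} is an SCC by itself.
{1} is an SCC by itself.
{4} is an SCC by itself.
{8} is an SCC by itself.
(and 4 more singleton SCCs)
That gives 9 strongly connected components.

9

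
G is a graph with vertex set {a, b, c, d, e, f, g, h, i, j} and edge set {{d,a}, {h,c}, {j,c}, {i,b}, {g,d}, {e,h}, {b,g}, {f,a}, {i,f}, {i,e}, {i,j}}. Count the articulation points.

Removing i increases the component count from 1 to 2, so i is a cut vertex.
By contrast removing f leaves 1 component; it is not a cut vertex. No other vertex is a cut vertex either.

1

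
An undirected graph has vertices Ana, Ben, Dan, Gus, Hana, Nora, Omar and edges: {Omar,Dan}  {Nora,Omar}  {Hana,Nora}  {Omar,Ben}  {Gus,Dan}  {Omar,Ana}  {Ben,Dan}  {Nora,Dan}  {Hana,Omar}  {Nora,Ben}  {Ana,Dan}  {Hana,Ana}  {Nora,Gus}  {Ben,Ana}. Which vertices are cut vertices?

none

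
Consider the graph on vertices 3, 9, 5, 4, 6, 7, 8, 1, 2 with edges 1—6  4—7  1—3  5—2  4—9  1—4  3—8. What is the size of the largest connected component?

7

Starting from 2 we can reach 2, 5. That is one component of size 2.
Starting from 1 we can reach 1, 3, 4, 6, 7, 8, 9. That is one component of size 7.
The largest has 7 vertices.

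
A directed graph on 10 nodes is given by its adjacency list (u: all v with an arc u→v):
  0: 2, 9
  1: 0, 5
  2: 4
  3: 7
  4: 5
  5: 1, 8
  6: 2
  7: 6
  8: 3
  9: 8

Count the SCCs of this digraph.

1

{0, 1, 2, 3, 4, 5, 6, 7, 8, 9} are all mutually reachable — one SCC of size 10.
That gives 1 strongly connected component.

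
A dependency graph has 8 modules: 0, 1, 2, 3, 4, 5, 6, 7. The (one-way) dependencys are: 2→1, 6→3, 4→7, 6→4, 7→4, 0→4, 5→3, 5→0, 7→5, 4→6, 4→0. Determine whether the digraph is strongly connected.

There is no directed path from 3 to 6, so the graph is not strongly connected.

No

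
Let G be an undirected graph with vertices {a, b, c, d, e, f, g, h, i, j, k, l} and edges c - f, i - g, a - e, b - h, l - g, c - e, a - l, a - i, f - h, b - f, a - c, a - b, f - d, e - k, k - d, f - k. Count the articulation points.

Removing a increases the component count from 2 to 3, so a is a cut vertex.
By contrast removing e leaves 2 components; it is not a cut vertex. No other vertex is a cut vertex either.

1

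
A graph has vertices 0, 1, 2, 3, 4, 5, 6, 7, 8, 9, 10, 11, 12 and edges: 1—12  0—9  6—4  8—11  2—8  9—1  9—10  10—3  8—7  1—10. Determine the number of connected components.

4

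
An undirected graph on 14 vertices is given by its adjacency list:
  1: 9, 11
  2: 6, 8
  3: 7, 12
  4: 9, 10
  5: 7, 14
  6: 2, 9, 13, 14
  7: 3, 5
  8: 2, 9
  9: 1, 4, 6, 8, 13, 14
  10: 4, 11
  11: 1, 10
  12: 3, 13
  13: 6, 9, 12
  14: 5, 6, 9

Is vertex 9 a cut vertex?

Deleting 9 raises the number of components from 1 to 2, so 9 is a cut vertex.

Yes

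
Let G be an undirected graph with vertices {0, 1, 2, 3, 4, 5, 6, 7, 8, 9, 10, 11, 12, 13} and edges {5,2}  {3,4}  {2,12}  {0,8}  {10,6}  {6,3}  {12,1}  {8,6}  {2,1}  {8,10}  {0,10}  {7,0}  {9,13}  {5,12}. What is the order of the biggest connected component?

11 is isolated — a component by itself.
Starting from 9 we can reach 9, 13. That is one component of size 2.
Starting from 1 we can reach 1, 2, 5, 12. That is one component of size 4.
Starting from 0 we can reach 0, 3, 4, 6, 7, 8, 10. That is one component of size 7.
The largest has 7 vertices.

7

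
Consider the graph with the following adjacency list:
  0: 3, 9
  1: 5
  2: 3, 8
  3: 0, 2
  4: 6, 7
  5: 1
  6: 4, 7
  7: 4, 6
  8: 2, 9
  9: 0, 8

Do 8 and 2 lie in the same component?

Yes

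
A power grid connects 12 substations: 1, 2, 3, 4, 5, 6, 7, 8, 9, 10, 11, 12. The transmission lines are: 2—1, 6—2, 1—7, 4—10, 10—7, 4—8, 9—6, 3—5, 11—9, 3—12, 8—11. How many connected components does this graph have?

2

Starting from 3 we can reach 3, 5, 12. That is one component of size 3.
Starting from 1 we can reach 1, 2, 4, 6, 7, 8, 9, 10, 11. That is one component of size 9.
Total: 2 components.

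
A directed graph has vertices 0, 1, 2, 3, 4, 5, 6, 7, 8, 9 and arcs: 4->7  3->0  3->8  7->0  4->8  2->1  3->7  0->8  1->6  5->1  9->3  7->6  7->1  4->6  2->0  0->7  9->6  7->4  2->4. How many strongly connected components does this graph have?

8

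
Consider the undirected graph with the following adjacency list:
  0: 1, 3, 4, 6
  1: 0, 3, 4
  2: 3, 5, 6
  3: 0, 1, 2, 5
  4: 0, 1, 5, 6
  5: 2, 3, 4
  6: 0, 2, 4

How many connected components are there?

Starting from 0 we can reach 0, 1, 2, 3, 4, 5, 6. That is one component of size 7.
Total: 1 component.

1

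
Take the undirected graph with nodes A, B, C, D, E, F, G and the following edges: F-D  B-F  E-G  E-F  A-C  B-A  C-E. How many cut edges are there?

The edges on the cycle B-A-C-E-F-B are not bridges since each lies on that cycle.
But removing F-D disconnects F from D; removing E-G disconnects E from G — these are bridges.
That makes 2 bridges.

2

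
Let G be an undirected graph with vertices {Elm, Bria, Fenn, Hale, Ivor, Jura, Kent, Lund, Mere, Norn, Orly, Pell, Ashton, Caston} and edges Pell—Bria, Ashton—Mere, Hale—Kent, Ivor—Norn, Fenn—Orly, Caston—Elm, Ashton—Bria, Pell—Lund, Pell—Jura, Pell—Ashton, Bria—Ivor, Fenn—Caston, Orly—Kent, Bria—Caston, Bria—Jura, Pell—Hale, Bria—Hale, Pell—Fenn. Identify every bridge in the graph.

The edges on the cycle Pell-Fenn-Orly-Kent-Hale-Pell are not bridges since each lies on that cycle.
But removing Ashton—Mere disconnects Ashton from Mere; removing Norn—Ivor disconnects Norn from Ivor; removing Caston—Elm disconnects Caston from Elm; removing Lund—Pell disconnects Lund from Pell — these are bridges.
In total 5 edges are bridges.

Ashton-Mere, Bria-Ivor, Caston-Elm, Ivor-Norn, Lund-Pell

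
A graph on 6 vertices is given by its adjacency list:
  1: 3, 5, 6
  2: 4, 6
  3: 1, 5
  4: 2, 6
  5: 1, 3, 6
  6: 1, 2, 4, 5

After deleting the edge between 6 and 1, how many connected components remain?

1

6 and 1 are still connected via 6-5-1, so the component count stays at 1.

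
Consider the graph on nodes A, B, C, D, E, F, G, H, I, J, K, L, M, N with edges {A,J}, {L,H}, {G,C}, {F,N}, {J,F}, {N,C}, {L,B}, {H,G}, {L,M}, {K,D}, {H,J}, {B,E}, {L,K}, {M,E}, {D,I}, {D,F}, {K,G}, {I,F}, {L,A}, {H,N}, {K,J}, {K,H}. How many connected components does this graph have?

1

Starting from A we can reach A, B, C, D, E, F, G, H, I, J, K, L, M, N. That is one component of size 14.
Total: 1 component.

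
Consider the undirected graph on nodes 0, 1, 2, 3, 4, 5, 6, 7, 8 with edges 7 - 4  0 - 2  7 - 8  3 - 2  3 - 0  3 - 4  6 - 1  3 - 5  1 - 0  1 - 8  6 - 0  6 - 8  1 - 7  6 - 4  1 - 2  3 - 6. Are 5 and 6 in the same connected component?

Yes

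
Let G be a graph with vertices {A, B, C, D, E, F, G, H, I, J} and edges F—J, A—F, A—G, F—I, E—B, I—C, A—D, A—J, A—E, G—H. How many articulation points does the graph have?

Removing A increases the component count from 1 to 4, so A is a cut vertex.
Removing E increases the component count from 1 to 2, so E is a cut vertex.
Removing F increases the component count from 1 to 2, so F is a cut vertex.
Likewise G, I are cut vertices.
By contrast removing D leaves 1 component; it is not a cut vertex. No other vertex is a cut vertex either.

5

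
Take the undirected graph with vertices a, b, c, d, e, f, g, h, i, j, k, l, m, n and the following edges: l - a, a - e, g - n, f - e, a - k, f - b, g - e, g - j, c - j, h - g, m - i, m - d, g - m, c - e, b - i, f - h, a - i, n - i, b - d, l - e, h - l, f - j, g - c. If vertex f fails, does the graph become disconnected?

No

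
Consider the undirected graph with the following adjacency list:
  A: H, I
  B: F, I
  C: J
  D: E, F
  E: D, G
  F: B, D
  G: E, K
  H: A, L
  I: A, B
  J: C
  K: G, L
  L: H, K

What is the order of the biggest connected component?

10

Starting from C we can reach C, J. That is one component of size 2.
Starting from A we can reach A, B, D, E, F, G, H, I, K, L. That is one component of size 10.
The largest has 10 vertices.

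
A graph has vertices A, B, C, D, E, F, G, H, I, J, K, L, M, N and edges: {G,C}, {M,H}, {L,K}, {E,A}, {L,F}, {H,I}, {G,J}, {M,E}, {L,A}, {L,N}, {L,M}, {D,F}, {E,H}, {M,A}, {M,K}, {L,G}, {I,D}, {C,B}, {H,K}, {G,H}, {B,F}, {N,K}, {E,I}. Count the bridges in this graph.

1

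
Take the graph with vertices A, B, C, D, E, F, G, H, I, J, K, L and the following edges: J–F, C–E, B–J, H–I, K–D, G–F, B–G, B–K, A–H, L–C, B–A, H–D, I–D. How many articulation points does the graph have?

2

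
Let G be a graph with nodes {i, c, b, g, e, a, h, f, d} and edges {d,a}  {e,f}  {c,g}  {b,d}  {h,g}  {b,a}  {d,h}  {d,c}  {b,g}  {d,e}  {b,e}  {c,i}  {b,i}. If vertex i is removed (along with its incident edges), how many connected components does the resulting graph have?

1

With i gone, the remaining components are: {a, b, c, d, e, f, g, h}.
That is 1 component.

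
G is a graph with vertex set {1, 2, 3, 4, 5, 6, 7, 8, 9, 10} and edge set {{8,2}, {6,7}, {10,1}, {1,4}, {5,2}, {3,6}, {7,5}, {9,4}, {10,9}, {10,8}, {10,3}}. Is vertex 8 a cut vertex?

No

Deleting 8 leaves 1 component (was 1) (its neighbors 2, 10 remain connected to each other), so 8 is not a cut vertex.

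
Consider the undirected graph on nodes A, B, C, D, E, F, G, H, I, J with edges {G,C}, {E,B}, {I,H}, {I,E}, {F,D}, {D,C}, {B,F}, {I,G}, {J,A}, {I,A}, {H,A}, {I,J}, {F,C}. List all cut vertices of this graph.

I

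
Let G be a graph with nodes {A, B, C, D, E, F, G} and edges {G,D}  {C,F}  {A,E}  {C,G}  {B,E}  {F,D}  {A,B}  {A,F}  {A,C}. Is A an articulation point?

Yes

Deleting A raises the number of components from 1 to 2, so A is a cut vertex.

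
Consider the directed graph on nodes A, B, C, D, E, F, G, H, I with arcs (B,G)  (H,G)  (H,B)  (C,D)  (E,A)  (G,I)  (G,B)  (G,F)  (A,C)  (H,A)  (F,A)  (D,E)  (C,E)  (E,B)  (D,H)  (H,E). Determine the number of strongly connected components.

2

{A, B, C, D, E, F, G, H} are all mutually reachable — one SCC of size 8.
{I} is an SCC by itself.
That gives 2 strongly connected components.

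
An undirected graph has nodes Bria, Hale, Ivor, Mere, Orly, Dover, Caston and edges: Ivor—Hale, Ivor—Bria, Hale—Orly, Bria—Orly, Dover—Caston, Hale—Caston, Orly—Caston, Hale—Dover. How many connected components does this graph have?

2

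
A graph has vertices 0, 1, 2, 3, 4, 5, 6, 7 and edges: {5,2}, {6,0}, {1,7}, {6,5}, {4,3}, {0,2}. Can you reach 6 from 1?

No

The component containing 1 is {1, 7}, and 6 is not in it.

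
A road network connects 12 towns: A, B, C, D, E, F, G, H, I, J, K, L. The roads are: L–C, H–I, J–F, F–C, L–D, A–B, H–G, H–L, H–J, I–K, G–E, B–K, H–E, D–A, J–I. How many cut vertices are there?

1

Removing H increases the component count from 1 to 2, so H is a cut vertex.
By contrast removing D leaves 1 component; it is not a cut vertex. No other vertex is a cut vertex either.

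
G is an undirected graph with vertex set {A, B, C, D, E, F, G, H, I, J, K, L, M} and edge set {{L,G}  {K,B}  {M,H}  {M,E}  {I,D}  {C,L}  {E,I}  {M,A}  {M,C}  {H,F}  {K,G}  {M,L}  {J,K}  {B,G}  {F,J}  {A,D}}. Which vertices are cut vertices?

M

Removing M increases the component count from 1 to 2, so M is a cut vertex.
By contrast removing D leaves 1 component; it is not a cut vertex. No other vertex is a cut vertex either.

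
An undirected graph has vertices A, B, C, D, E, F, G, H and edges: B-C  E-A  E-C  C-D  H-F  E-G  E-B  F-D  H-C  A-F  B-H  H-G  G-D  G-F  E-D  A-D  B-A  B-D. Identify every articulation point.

none

Removing F, for instance, still leaves 1 component. No single vertex removal increases the component count — the graph has no articulation points.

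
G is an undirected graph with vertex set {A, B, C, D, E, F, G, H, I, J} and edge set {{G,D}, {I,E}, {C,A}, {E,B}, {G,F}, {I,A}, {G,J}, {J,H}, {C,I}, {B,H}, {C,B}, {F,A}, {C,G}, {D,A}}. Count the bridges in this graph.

0

The edges on the cycle C-G-F-A-I-C are not bridges since each lies on that cycle.
Every edge lies on some cycle, so there are no bridges.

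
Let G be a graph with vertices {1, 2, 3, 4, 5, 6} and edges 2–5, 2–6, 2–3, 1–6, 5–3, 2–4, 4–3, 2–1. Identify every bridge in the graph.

none

The edges on the cycle 2-1-6-2 are not bridges since each lies on that cycle.
Every edge lies on some cycle, so there are no bridges.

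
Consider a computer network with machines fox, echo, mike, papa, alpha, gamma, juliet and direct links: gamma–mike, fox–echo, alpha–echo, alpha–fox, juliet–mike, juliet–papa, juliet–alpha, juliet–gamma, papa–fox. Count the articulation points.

Removing juliet increases the component count from 1 to 2, so juliet is a cut vertex.
By contrast removing mike leaves 1 component; it is not a cut vertex. No other vertex is a cut vertex either.

1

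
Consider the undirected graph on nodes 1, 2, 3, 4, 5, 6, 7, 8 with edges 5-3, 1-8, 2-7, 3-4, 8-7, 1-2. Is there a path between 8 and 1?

Yes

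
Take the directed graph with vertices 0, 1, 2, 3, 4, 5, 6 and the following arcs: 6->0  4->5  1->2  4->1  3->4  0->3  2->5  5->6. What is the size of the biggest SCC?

7

{0, 1, 2, 3, 4, 5, 6} are all mutually reachable — one SCC of size 7.
The largest has 7 vertices.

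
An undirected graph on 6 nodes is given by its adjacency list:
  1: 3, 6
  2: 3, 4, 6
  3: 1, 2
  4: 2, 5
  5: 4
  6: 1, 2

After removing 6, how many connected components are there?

With 6 gone, the remaining components are: {1, 2, 3, 4, 5}.
That is 1 component.

1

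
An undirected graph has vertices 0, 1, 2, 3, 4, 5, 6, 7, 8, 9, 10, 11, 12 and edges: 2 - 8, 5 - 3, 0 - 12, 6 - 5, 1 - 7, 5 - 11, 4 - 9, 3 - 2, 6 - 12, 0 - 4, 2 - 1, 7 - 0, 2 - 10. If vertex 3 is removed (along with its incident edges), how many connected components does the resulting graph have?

1

With 3 gone, the remaining components are: {0, 1, 2, 4, 5, 6, 7, 8, 9, 10, 11, 12}.
That is 1 component.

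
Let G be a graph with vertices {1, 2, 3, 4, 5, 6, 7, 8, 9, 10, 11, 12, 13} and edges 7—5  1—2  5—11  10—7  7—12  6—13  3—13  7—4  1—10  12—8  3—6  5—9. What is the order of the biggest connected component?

10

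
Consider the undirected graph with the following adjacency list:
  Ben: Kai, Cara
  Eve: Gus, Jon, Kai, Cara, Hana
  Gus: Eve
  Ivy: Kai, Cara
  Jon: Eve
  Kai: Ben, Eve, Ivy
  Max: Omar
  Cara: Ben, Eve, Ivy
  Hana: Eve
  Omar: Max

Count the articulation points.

1

Removing Eve increases the component count from 2 to 5, so Eve is a cut vertex.
By contrast removing Max leaves 2 components; it is not a cut vertex. No other vertex is a cut vertex either.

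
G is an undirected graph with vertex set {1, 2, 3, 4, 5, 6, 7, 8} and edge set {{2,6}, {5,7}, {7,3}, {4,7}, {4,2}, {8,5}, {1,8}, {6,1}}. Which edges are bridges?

3-7

The edges on the cycle 4-2-6-1-8-5-7-4 are not bridges since each lies on that cycle.
But removing 7 - 3 disconnects 7 from 3 — this is a bridge.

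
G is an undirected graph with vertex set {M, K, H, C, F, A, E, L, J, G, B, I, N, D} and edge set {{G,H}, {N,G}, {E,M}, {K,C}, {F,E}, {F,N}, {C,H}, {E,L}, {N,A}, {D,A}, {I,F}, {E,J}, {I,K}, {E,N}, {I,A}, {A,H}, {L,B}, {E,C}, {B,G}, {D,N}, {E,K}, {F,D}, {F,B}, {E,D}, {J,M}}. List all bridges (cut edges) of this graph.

The edges on the cycle F-E-L-B-F are not bridges since each lies on that cycle.
Every edge lies on some cycle, so there are no bridges.

none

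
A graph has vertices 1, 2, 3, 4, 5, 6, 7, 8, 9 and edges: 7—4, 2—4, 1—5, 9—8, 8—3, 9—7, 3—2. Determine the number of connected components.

3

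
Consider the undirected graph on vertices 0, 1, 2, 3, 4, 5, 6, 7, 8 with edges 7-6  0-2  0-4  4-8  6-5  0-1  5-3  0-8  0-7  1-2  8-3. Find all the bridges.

The edges on the cycle 0-1-2-0 are not bridges since each lies on that cycle.
Every edge lies on some cycle, so there are no bridges.

none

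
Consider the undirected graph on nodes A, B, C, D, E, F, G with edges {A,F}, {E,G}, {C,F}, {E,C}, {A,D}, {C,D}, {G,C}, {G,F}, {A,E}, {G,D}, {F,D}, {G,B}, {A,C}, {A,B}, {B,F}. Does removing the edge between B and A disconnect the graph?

After removing B—A, the path B-F-A still connects them, so the edge is not a bridge.

No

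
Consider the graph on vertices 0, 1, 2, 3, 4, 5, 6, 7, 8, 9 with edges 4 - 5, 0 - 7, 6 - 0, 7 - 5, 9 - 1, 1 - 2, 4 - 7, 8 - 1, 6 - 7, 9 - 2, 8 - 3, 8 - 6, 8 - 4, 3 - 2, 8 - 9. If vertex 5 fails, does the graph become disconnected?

No

Deleting 5 leaves 1 component (was 1) (its neighbors 4, 7 remain connected to each other), so 5 is not a cut vertex.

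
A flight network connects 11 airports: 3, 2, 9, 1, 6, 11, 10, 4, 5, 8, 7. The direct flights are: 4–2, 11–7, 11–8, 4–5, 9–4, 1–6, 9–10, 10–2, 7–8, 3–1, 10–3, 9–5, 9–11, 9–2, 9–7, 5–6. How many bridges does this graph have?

0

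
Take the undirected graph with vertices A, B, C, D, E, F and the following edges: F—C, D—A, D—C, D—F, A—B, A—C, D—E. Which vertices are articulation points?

A, D

Removing A increases the component count from 1 to 2, so A is a cut vertex.
Removing D increases the component count from 1 to 2, so D is a cut vertex.
By contrast removing C leaves 1 component; it is not a cut vertex. No other vertex is a cut vertex either.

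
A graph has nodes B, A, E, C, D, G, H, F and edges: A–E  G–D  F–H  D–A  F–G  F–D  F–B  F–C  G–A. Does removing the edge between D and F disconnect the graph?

No

After removing D–F, the path D-G-F still connects them, so the edge is not a bridge.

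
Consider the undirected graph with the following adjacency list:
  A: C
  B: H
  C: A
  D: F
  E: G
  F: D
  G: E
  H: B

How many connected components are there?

4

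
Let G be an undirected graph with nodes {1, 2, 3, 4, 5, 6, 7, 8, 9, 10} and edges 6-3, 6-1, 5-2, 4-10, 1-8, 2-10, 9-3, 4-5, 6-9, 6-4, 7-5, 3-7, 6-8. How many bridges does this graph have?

The edges on the cycle 6-1-8-6 are not bridges since each lies on that cycle.
Every edge lies on some cycle, so there are no bridges.

0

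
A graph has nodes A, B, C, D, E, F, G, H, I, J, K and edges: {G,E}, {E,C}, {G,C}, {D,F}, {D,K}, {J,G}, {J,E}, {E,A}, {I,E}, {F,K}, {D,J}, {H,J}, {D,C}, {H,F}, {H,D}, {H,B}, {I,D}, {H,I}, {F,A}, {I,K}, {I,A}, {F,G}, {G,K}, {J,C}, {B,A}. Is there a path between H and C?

Yes

From H we can reach A, B, C, D, E, F, G, H, I, J, K, which includes C.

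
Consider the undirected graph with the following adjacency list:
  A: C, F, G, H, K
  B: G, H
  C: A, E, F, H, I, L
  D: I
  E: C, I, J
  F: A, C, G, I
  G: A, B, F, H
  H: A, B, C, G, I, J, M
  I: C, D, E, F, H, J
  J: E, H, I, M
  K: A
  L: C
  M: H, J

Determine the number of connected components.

Starting from A we can reach A, B, C, D, E, F, G, H, I, J, K, L, M. That is one component of size 13.
Total: 1 component.

1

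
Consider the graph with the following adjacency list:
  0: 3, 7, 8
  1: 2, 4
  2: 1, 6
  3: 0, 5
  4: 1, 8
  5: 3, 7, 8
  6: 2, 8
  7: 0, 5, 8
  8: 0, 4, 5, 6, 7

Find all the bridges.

none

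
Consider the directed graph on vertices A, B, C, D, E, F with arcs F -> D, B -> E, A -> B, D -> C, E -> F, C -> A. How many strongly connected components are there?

1

{A, B, C, D, E, F} are all mutually reachable — one SCC of size 6.
That gives 1 strongly connected component.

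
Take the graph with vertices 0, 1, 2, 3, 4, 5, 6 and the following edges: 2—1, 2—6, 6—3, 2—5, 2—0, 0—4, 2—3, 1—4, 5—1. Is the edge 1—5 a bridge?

No

After removing 1—5, the path 1-2-5 still connects them, so the edge is not a bridge.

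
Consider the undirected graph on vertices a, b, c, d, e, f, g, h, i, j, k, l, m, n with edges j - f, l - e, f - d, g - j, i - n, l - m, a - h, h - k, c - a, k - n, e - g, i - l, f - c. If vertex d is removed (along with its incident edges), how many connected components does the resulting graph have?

With d gone, the remaining components are: {b}; {a, c, e, f, g, h, i, j, k, l, m, n}.
That is 2 components.

2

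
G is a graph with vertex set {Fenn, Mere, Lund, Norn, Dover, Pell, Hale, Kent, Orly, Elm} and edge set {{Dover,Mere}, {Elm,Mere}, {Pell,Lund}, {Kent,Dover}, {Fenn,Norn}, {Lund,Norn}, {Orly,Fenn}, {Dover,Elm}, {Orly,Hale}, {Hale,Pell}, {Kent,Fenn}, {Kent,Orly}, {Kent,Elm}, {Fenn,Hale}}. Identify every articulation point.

Removing Kent increases the component count from 1 to 2, so Kent is a cut vertex.
By contrast removing Elm leaves 1 component; it is not a cut vertex. No other vertex is a cut vertex either.

Kent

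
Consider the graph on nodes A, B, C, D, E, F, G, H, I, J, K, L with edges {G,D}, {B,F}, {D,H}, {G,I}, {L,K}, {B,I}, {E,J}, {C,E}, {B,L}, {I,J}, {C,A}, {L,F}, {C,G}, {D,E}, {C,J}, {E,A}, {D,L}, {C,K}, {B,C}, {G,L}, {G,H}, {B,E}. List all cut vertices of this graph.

none

Removing C, for instance, still leaves 1 component. No single vertex removal increases the component count — the graph has no articulation points.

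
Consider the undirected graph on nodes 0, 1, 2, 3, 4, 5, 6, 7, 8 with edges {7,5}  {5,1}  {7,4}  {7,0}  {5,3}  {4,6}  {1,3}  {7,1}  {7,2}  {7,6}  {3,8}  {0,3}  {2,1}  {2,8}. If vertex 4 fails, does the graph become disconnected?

No

Deleting 4 leaves 1 component (was 1) (its neighbors 6, 7 remain connected to each other), so 4 is not a cut vertex.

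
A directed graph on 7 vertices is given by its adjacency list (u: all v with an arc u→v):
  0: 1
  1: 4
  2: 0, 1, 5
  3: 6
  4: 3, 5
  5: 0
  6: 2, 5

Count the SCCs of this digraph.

{0, 1, 2, 3, 4, 5, 6} are all mutually reachable — one SCC of size 7.
That gives 1 strongly connected component.

1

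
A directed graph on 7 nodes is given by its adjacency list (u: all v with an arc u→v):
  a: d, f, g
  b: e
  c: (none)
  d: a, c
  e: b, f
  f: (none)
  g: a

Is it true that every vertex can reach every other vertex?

There is no directed path from b to d, so the graph is not strongly connected.

No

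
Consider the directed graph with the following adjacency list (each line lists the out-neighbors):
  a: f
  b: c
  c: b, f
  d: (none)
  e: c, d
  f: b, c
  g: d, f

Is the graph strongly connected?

There is no directed path from b to a, so the graph is not strongly connected.

No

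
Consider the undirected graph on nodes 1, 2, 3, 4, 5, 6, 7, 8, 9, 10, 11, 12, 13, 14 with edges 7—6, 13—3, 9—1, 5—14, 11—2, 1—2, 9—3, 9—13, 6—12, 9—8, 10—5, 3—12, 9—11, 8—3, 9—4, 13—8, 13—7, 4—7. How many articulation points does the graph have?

2

Removing 5 increases the component count from 2 to 3, so 5 is a cut vertex.
Removing 9 increases the component count from 2 to 3, so 9 is a cut vertex.
By contrast removing 11 leaves 2 components; it is not a cut vertex. No other vertex is a cut vertex either.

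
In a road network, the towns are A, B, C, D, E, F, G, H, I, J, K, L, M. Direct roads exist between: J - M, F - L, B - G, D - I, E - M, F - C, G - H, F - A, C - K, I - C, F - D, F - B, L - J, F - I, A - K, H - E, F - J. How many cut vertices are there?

1

Removing F increases the component count from 1 to 2, so F is a cut vertex.
By contrast removing L leaves 1 component; it is not a cut vertex. No other vertex is a cut vertex either.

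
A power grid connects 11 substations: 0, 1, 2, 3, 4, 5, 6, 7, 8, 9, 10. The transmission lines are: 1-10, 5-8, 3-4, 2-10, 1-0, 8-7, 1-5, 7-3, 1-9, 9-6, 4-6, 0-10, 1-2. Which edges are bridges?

The edges on the cycle 1-0-10-1 are not bridges since each lies on that cycle.
Every edge lies on some cycle, so there are no bridges.

none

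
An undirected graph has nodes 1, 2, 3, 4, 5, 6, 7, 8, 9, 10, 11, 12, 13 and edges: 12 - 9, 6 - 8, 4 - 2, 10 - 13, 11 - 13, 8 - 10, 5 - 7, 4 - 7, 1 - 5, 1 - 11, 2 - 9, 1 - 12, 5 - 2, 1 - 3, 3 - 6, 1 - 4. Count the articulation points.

1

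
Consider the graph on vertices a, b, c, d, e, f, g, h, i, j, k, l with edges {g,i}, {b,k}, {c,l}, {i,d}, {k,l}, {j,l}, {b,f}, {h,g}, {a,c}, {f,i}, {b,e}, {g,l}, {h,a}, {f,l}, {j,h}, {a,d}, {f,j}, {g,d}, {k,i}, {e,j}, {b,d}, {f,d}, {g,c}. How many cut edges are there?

0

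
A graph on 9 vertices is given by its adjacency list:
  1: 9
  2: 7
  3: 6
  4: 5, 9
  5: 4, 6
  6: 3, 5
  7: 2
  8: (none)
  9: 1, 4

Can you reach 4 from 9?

From 9 we can reach 1, 3, 4, 5, 6, 9, which includes 4.

Yes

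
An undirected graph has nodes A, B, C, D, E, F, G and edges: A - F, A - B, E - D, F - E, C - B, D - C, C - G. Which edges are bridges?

C-G

The edges on the cycle A-F-E-D-C-B-A are not bridges since each lies on that cycle.
But removing C - G disconnects C from G — this is a bridge.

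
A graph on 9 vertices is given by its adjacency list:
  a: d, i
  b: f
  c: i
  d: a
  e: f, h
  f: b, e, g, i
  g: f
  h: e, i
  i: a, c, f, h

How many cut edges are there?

5

The edges on the cycle i-f-e-h-i are not bridges since each lies on that cycle.
But removing i-a disconnects i from a; removing a-d disconnects a from d; removing i-c disconnects i from c; removing g-f disconnects g from f — these are bridges.
In total 5 edges are bridges.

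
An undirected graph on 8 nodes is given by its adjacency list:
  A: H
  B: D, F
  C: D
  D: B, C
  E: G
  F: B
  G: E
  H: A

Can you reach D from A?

The component containing A is {A, H}, and D is not in it.

No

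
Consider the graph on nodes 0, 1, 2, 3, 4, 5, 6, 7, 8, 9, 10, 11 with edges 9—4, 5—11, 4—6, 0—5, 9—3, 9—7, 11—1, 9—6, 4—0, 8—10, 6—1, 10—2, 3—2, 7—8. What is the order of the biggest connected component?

12

Starting from 0 we can reach 0, 1, 2, 3, 4, 5, 6, 7, 8, 9, 10, 11. That is one component of size 12.
The largest has 12 vertices.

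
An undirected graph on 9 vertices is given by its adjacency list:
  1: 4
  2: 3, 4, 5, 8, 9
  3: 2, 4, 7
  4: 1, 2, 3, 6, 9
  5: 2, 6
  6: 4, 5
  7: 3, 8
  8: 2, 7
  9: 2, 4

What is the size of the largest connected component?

9

Starting from 1 we can reach 1, 2, 3, 4, 5, 6, 7, 8, 9. That is one component of size 9.
The largest has 9 vertices.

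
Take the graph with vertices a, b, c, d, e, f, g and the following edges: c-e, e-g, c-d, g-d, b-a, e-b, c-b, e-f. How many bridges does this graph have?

2

The edges on the cycle c-e-g-d-c are not bridges since each lies on that cycle.
But removing b-a disconnects b from a; removing e-f disconnects e from f — these are bridges.
That makes 2 bridges.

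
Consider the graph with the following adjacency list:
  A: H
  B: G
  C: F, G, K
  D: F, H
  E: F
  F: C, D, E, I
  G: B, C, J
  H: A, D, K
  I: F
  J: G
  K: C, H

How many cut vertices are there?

Removing C increases the component count from 1 to 2, so C is a cut vertex.
Removing F increases the component count from 1 to 3, so F is a cut vertex.
Removing G increases the component count from 1 to 3, so G is a cut vertex.
Likewise H is a cut vertex.
By contrast removing I leaves 1 component; it is not a cut vertex. No other vertex is a cut vertex either.

4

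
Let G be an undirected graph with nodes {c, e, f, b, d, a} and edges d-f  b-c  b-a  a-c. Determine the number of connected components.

3

e is isolated — a component by itself.
Starting from d we can reach d, f. That is one component of size 2.
Starting from a we can reach a, b, c. That is one component of size 3.
Total: 3 components.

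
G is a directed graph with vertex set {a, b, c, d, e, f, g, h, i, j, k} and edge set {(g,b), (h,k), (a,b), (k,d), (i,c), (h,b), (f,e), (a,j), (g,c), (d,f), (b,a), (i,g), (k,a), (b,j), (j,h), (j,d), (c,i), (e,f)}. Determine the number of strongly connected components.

4

{a, b, h, j, k} are all mutually reachable — one SCC of size 5.
{c, g, i} are all mutually reachable — one SCC of size 3.
{e, f} are all mutually reachable — one SCC of size 2.
{d} is an SCC by itself.
That gives 4 strongly connected components.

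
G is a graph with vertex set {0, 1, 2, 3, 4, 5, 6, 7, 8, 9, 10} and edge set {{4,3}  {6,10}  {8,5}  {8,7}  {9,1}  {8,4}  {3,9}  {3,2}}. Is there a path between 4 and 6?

The component containing 4 is {1, 2, 3, 4, 5, 7, 8, 9}, and 6 is not in it.

No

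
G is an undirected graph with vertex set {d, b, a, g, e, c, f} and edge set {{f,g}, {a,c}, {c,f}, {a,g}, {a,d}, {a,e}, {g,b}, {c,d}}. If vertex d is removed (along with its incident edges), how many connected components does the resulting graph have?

1

With d gone, the remaining components are: {a, b, c, e, f, g}.
That is 1 component.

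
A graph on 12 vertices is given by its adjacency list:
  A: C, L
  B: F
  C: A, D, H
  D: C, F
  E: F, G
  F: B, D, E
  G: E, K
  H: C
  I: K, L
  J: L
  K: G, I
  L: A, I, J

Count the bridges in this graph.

3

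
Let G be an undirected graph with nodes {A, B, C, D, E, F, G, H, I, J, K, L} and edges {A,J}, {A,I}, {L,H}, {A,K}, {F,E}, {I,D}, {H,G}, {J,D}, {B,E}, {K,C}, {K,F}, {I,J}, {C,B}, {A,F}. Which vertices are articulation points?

A, H

Removing A increases the component count from 2 to 3, so A is a cut vertex.
Removing H increases the component count from 2 to 3, so H is a cut vertex.
By contrast removing E leaves 2 components; it is not a cut vertex. No other vertex is a cut vertex either.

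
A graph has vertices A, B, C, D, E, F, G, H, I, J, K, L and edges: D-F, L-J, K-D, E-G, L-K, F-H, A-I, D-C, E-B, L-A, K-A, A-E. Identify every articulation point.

A, D, E, F, K, L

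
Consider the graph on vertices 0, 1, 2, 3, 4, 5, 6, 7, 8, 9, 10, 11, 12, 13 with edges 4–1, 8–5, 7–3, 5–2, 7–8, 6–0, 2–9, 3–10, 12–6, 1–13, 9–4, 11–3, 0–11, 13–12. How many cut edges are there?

The edges on the cycle 7-8-5-2-9-4-1-13-12-6-0-11-3-7 are not bridges since each lies on that cycle.
But removing 3–10 disconnects 3 from 10 — this is a bridge.

1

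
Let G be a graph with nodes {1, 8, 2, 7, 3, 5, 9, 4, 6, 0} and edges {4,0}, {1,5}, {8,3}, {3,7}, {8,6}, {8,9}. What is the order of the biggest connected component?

5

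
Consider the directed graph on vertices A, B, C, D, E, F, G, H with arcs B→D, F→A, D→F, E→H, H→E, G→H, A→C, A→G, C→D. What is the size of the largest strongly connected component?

{A, C, D, F} are all mutually reachable — one SCC of size 4.
{E, H} are all mutually reachable — one SCC of size 2.
{G} is an SCC by itself.
{B} is an SCC by itself.
The largest has 4 vertices.

4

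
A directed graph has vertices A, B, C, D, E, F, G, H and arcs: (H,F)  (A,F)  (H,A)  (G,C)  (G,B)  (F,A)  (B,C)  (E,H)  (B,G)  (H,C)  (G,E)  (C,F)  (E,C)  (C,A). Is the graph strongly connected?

No

There is no directed path from H to G, so the graph is not strongly connected.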